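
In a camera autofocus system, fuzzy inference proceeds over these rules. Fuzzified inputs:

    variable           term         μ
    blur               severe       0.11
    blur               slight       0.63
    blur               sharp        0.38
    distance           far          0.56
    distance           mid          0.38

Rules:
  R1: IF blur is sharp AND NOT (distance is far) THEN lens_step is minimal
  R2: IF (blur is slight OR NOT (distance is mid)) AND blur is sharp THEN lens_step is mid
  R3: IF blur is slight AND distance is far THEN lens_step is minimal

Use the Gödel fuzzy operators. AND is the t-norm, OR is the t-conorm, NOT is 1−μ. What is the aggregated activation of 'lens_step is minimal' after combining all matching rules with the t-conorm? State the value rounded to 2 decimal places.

0.56

R1: sharp=0.38, ¬far=1−0.56=0.44; AND[min(a, b)] → w = 0.38
R2: (slight=0.63 OR ¬mid=1−0.38=0.62) = 0.63; AND[min(a, b)] with sharp=0.38 → w = 0.38
R3: slight=0.63, far=0.56; AND[min(a, b)] → w = 0.56
Rules with consequent 'minimal': {R1, R3} → strengths 0.38, 0.56
Aggregate via t-conorm [max(a, b)]: 0.56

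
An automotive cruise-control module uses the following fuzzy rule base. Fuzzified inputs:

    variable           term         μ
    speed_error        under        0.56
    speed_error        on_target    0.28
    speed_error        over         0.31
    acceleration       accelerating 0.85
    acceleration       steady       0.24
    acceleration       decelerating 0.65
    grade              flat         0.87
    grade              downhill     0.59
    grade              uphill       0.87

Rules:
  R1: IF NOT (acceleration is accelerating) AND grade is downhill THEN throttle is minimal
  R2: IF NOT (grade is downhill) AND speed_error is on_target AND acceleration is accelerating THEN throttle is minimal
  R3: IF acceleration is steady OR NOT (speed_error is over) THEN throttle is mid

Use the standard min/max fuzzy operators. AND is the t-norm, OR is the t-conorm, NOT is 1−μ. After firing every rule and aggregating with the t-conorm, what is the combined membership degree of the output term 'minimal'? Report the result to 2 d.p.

R1: ¬accelerating=1−0.85=0.15, downhill=0.59; AND[min(a, b)] → w = 0.15
R2: ¬downhill=1−0.59=0.41, on_target=0.28, accelerating=0.85; AND[min(a, b)] → w = 0.28
R3: steady=0.24, ¬over=1−0.31=0.69; OR[max(a, b)] → w = 0.69
Rules with consequent 'minimal': {R1, R2} → strengths 0.15, 0.28
Aggregate via t-conorm [max(a, b)]: 0.28

0.28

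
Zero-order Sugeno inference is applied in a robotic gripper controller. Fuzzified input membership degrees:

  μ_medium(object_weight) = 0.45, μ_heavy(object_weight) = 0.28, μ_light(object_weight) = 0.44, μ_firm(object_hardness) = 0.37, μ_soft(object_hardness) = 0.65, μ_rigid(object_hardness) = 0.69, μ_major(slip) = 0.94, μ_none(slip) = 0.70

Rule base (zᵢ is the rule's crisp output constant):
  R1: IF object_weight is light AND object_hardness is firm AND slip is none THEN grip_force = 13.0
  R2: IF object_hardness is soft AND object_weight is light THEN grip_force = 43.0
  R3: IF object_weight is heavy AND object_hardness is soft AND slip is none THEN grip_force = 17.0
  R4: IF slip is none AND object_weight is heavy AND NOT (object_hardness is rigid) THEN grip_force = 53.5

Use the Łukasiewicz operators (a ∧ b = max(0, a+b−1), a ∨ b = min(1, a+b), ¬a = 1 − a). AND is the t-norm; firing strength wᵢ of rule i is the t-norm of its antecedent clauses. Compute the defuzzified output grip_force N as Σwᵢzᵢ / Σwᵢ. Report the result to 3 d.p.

R1 (z=13.0): light=0.44, firm=0.37, none=0.70; AND[max(0, a+b−1)] → w = 0.00
R2 (z=43.0): soft=0.65, light=0.44; AND[max(0, a+b−1)] → w = 0.09
R3 (z=17.0): heavy=0.28, soft=0.65, none=0.70; AND[max(0, a+b−1)] → w = 0.00
R4 (z=53.5): none=0.70, heavy=0.28, ¬rigid=1−0.69=0.31; AND[max(0, a+b−1)] → w = 0.00
Weighted average = (0.00·13.0 + 0.09·43.0 + 0.00·17.0 + 0.00·53.5) / (0.00 + 0.09 + 0.00 + 0.00)
  = 3.8700 / 0.0900 = 43.000

43.000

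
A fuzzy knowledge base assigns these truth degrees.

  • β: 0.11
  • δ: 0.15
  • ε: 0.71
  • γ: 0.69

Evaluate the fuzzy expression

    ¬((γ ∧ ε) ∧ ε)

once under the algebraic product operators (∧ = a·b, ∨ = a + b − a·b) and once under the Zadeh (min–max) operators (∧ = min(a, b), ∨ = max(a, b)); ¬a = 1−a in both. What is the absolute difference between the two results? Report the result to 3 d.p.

0.342

Under algebraic product:
  γ ∧ ε = a·b on (0.6900, 0.7100) = 0.4899
  (γ ∧ ε) ∧ ε = a·b on (0.4899, 0.7100) = 0.3478
  ¬((γ ∧ ε) ∧ ε) = 1 − 0.3478 = 0.6522
  → value = 0.6522
Under Zadeh (min–max):
  γ ∧ ε = min(a, b) on (0.69, 0.71) = 0.69
  (γ ∧ ε) ∧ ε = min(a, b) on (0.69, 0.71) = 0.69
  ¬((γ ∧ ε) ∧ ε) = 1 − 0.69 = 0.31
  → value = 0.3100
|0.6522 − 0.3100| = 0.342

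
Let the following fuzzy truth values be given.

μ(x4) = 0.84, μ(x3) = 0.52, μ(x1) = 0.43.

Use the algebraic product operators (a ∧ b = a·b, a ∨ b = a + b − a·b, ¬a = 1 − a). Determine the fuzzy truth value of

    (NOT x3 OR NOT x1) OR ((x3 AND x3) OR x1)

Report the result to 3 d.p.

0.907

NOT x3 = 1 − 0.5200 = 0.4800
NOT x1 = 1 − 0.4300 = 0.5700
NOT x3 OR NOT x1 = a + b − a·b on (0.4800, 0.5700) = 0.7764
x3 AND x3 = a·b on (0.5200, 0.5200) = 0.2704
(x3 AND x3) OR x1 = a + b − a·b on (0.2704, 0.4300) = 0.5841
(NOT x3 OR NOT x1) OR ((x3 AND x3) OR x1) = a + b − a·b on (0.7764, 0.5841) = 0.9070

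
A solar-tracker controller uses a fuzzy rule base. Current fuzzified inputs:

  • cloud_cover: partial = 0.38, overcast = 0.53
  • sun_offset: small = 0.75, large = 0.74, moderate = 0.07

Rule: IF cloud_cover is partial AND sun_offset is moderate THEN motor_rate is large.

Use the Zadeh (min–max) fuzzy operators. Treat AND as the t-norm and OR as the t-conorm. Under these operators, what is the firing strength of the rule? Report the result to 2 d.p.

0.07

firing strength: partial=0.38, moderate=0.07; AND[min(a, b)] → w = 0.07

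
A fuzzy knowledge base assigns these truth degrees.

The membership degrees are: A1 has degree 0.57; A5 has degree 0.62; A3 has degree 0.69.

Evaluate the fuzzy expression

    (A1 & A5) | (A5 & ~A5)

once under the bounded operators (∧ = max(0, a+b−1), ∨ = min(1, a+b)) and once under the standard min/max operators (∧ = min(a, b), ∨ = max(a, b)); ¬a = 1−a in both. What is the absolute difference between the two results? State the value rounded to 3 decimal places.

Under bounded:
  A1 & A5 = max(0, a+b−1) on (0.57, 0.62) = 0.19
  ~A5 = 1 − 0.62 = 0.38
  A5 & ~A5 = max(0, a+b−1) on (0.62, 0.38) = 0.00
  (A1 & A5) | (A5 & ~A5) = min(1, a+b) on (0.19, 0.00) = 0.19
  → value = 0.1900
Under standard min/max:
  A1 & A5 = min(a, b) on (0.57, 0.62) = 0.57
  ~A5 = 1 − 0.62 = 0.38
  A5 & ~A5 = min(a, b) on (0.62, 0.38) = 0.38
  (A1 & A5) | (A5 & ~A5) = max(a, b) on (0.57, 0.38) = 0.57
  → value = 0.5700
|0.1900 − 0.5700| = 0.380

0.380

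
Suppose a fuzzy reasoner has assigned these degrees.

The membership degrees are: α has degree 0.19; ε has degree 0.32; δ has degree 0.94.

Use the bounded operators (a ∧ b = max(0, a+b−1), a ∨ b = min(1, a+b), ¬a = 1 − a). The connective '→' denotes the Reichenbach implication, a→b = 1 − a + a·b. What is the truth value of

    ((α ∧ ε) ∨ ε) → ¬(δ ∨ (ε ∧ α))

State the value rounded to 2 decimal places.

0.70

α ∧ ε = max(0, a+b−1) on (0.19, 0.32) = 0.00
(α ∧ ε) ∨ ε = min(1, a+b) on (0.00, 0.32) = 0.32
ε ∧ α = max(0, a+b−1) on (0.32, 0.19) = 0.00
δ ∨ (ε ∧ α) = min(1, a+b) on (0.94, 0.00) = 0.94
¬(δ ∨ (ε ∧ α)) = 1 − 0.94 = 0.06
((α ∧ ε) ∨ ε) → ¬(δ ∨ (ε ∧ α))  [Reichenbach: 1 − a + a·b] with a=0.32, b=0.06 → 0.70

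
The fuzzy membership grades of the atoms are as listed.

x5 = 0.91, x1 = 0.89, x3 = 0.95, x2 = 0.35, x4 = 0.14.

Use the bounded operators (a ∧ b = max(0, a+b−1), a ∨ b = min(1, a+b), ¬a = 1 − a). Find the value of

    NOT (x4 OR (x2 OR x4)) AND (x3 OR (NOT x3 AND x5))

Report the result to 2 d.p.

x2 OR x4 = min(1, a+b) on (0.35, 0.14) = 0.49
x4 OR (x2 OR x4) = min(1, a+b) on (0.14, 0.49) = 0.63
NOT (x4 OR (x2 OR x4)) = 1 − 0.63 = 0.37
NOT x3 = 1 − 0.95 = 0.05
NOT x3 AND x5 = max(0, a+b−1) on (0.05, 0.91) = 0.00
x3 OR (NOT x3 AND x5) = min(1, a+b) on (0.95, 0.00) = 0.95
NOT (x4 OR (x2 OR x4)) AND (x3 OR (NOT x3 AND x5)) = max(0, a+b−1) on (0.37, 0.95) = 0.32

0.32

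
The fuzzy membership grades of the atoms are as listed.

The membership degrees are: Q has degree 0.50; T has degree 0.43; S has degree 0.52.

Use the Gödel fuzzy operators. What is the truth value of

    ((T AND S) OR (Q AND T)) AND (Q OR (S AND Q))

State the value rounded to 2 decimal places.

0.43

T AND S = min(a, b) on (0.43, 0.52) = 0.43
Q AND T = min(a, b) on (0.50, 0.43) = 0.43
(T AND S) OR (Q AND T) = max(a, b) on (0.43, 0.43) = 0.43
S AND Q = min(a, b) on (0.52, 0.50) = 0.50
Q OR (S AND Q) = max(a, b) on (0.50, 0.50) = 0.50
((T AND S) OR (Q AND T)) AND (Q OR (S AND Q)) = min(a, b) on (0.43, 0.50) = 0.43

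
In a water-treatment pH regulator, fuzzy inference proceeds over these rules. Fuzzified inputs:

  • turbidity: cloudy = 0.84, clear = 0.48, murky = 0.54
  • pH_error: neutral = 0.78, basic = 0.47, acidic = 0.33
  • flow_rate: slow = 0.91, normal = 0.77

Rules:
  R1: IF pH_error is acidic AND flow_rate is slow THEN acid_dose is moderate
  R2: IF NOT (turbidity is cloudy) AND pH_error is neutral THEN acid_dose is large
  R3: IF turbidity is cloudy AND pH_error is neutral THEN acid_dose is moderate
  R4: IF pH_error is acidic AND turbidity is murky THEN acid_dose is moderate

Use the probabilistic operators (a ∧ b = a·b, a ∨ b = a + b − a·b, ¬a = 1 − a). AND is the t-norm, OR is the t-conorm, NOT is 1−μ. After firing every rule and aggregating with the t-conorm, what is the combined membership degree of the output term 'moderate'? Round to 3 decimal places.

0.802

R1: acidic=0.33, slow=0.91; AND[a·b] → w = 0.3003
R2: ¬cloudy=1−0.84=0.16, neutral=0.78; AND[a·b] → w = 0.1248
R3: cloudy=0.84, neutral=0.78; AND[a·b] → w = 0.6552
R4: acidic=0.33, murky=0.54; AND[a·b] → w = 0.1782
Rules with consequent 'moderate': {R1, R3, R4} → strengths 0.3003, 0.6552, 0.1782
Aggregate via t-conorm [a + b − a·b]: 0.8017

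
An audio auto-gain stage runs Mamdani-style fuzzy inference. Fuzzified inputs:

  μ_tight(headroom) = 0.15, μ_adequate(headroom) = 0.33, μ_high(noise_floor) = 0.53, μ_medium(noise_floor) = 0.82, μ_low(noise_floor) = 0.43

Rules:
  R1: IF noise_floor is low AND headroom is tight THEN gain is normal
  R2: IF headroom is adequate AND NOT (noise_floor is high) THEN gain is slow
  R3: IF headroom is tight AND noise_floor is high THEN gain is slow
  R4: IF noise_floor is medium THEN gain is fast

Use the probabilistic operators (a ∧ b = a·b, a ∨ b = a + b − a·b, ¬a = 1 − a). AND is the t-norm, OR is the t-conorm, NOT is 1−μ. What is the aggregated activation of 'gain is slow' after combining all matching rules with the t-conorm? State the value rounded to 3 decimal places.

R1: low=0.43, tight=0.15; AND[a·b] → w = 0.0645
R2: adequate=0.33, ¬high=1−0.53=0.47; AND[a·b] → w = 0.1551
R3: tight=0.15, high=0.53; AND[a·b] → w = 0.0795
R4: medium=0.82 → w = 0.8200
Rules with consequent 'slow': {R2, R3} → strengths 0.1551, 0.0795
Aggregate via t-conorm [a + b − a·b]: 0.2223

0.222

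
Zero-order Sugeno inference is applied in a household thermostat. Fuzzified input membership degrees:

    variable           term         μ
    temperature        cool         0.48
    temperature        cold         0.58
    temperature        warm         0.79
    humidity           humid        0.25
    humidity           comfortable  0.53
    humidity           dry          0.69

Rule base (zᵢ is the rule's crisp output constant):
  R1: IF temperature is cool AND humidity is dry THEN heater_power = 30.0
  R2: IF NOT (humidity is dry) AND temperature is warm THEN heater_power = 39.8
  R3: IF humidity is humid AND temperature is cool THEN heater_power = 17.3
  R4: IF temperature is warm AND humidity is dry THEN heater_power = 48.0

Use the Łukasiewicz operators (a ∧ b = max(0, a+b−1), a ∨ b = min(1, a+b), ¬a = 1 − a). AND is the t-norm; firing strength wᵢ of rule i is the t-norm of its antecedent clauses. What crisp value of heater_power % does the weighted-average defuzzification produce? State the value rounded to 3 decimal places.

42.827

R1 (z=30.0): cool=0.48, dry=0.69; AND[max(0, a+b−1)] → w = 0.17
R2 (z=39.8): ¬dry=1−0.69=0.31, warm=0.79; AND[max(0, a+b−1)] → w = 0.10
R3 (z=17.3): humid=0.25, cool=0.48; AND[max(0, a+b−1)] → w = 0.00
R4 (z=48.0): warm=0.79, dry=0.69; AND[max(0, a+b−1)] → w = 0.48
Weighted average = (0.17·30.0 + 0.10·39.8 + 0.00·17.3 + 0.48·48.0) / (0.17 + 0.10 + 0.00 + 0.48)
  = 32.1200 / 0.7500 = 42.827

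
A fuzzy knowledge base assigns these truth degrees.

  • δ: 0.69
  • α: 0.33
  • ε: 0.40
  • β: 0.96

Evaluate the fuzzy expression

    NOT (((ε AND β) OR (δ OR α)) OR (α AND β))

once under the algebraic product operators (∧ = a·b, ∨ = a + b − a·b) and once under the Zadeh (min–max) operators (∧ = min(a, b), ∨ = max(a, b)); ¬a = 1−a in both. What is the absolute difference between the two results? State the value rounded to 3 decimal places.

0.223

Under algebraic product:
  ε AND β = a·b on (0.4000, 0.9600) = 0.3840
  δ OR α = a + b − a·b on (0.6900, 0.3300) = 0.7923
  (ε AND β) OR (δ OR α) = a + b − a·b on (0.3840, 0.7923) = 0.8721
  α AND β = a·b on (0.3300, 0.9600) = 0.3168
  ((ε AND β) OR (δ OR α)) OR (α AND β) = a + b − a·b on (0.8721, 0.3168) = 0.9126
  NOT (((ε AND β) OR (δ OR α)) OR (α AND β)) = 1 − 0.9126 = 0.0874
  → value = 0.0874
Under Zadeh (min–max):
  ε AND β = min(a, b) on (0.40, 0.96) = 0.40
  δ OR α = max(a, b) on (0.69, 0.33) = 0.69
  (ε AND β) OR (δ OR α) = max(a, b) on (0.40, 0.69) = 0.69
  α AND β = min(a, b) on (0.33, 0.96) = 0.33
  ((ε AND β) OR (δ OR α)) OR (α AND β) = max(a, b) on (0.69, 0.33) = 0.69
  NOT (((ε AND β) OR (δ OR α)) OR (α AND β)) = 1 − 0.69 = 0.31
  → value = 0.3100
|0.0874 − 0.3100| = 0.223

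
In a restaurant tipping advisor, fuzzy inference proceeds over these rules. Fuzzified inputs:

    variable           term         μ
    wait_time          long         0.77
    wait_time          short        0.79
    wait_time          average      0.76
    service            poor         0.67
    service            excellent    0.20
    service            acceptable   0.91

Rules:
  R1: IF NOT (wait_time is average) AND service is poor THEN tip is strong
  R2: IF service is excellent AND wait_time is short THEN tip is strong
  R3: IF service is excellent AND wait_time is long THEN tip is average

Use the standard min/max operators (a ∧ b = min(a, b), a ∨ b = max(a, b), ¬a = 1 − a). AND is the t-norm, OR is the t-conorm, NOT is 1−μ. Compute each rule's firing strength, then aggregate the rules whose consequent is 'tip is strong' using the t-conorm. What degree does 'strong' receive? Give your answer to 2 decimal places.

R1: ¬average=1−0.76=0.24, poor=0.67; AND[min(a, b)] → w = 0.24
R2: excellent=0.20, short=0.79; AND[min(a, b)] → w = 0.20
R3: excellent=0.20, long=0.77; AND[min(a, b)] → w = 0.20
Rules with consequent 'strong': {R1, R2} → strengths 0.24, 0.20
Aggregate via t-conorm [max(a, b)]: 0.24

0.24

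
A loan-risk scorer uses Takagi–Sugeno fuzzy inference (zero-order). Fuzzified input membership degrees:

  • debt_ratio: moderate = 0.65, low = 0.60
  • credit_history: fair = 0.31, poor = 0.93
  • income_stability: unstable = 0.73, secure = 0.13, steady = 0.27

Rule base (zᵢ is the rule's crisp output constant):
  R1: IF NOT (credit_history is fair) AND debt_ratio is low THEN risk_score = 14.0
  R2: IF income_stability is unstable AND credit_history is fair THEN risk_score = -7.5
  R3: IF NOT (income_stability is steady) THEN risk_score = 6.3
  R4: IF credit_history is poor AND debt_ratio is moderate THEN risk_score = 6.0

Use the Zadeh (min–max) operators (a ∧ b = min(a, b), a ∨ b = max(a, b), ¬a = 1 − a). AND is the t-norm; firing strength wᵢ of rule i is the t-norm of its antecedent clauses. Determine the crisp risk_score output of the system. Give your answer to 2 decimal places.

6.36

R1 (z=14.0): ¬fair=1−0.31=0.69, low=0.60; AND[min(a, b)] → w = 0.60
R2 (z=-7.5): unstable=0.73, fair=0.31; AND[min(a, b)] → w = 0.31
R3 (z=6.3): ¬steady=1−0.27=0.73 → w = 0.73
R4 (z=6.0): poor=0.93, moderate=0.65; AND[min(a, b)] → w = 0.65
Weighted average = (0.60·14.0 + 0.31·-7.5 + 0.73·6.3 + 0.65·6.0) / (0.60 + 0.31 + 0.73 + 0.65)
  = 14.5740 / 2.2900 = 6.36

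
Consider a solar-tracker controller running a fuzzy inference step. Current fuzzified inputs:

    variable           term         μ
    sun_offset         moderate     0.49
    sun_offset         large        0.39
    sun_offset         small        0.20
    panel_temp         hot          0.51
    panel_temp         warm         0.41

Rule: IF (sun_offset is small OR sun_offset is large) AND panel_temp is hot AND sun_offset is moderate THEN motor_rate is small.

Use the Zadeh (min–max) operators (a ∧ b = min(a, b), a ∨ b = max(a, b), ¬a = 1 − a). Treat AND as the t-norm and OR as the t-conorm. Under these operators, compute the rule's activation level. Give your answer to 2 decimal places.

0.39

firing strength: (small=0.20 OR large=0.39) = 0.39; AND[min(a, b)] with hot=0.51, moderate=0.49 → w = 0.39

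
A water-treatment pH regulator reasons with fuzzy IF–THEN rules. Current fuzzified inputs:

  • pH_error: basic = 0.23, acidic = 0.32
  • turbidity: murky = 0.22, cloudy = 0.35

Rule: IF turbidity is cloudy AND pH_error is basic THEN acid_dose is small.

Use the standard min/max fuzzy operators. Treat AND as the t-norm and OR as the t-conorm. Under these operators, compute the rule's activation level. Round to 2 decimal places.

0.23

firing strength: cloudy=0.35, basic=0.23; AND[min(a, b)] → w = 0.23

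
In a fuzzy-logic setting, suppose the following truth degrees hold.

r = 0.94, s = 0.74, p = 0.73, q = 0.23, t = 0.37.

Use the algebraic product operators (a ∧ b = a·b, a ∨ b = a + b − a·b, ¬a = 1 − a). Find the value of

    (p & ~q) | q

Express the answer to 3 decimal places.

~q = 1 − 0.2300 = 0.7700
p & ~q = a·b on (0.7300, 0.7700) = 0.5621
(p & ~q) | q = a + b − a·b on (0.5621, 0.2300) = 0.6628

0.663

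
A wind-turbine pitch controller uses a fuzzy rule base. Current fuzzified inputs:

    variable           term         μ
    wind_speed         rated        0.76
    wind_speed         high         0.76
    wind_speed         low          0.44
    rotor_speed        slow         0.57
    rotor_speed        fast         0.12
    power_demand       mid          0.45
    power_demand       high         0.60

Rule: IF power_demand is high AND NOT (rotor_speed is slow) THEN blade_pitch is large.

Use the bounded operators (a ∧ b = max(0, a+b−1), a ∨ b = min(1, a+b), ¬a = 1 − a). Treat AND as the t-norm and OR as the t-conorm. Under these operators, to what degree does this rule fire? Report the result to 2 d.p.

firing strength: high=0.60, ¬slow=1−0.57=0.43; AND[max(0, a+b−1)] → w = 0.03

0.03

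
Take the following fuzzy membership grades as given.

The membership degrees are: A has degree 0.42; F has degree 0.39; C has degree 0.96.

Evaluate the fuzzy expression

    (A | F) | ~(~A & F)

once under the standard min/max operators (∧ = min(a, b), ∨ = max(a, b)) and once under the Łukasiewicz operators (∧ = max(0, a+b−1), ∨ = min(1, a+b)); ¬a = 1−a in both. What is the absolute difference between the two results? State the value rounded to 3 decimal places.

0.390

Under standard min/max:
  A | F = max(a, b) on (0.42, 0.39) = 0.42
  ~A = 1 − 0.42 = 0.58
  ~A & F = min(a, b) on (0.58, 0.39) = 0.39
  ~(~A & F) = 1 − 0.39 = 0.61
  (A | F) | ~(~A & F) = max(a, b) on (0.42, 0.61) = 0.61
  → value = 0.6100
Under Łukasiewicz:
  A | F = min(1, a+b) on (0.42, 0.39) = 0.81
  ~A = 1 − 0.42 = 0.58
  ~A & F = max(0, a+b−1) on (0.58, 0.39) = 0.00
  ~(~A & F) = 1 − 0.00 = 1.00
  (A | F) | ~(~A & F) = min(1, a+b) on (0.81, 1.00) = 1.00
  → value = 1.0000
|0.6100 − 1.0000| = 0.390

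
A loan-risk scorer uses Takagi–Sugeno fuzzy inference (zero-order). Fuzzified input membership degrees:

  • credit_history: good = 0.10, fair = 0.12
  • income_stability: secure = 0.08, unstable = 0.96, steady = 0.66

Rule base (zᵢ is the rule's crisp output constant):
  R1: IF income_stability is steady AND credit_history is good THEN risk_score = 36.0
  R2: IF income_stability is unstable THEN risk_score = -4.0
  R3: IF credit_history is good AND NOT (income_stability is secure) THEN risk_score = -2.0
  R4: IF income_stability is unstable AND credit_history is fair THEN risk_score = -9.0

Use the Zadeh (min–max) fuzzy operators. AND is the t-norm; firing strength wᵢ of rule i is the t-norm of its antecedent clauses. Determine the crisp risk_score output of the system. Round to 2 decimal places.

R1 (z=36.0): steady=0.66, good=0.10; AND[min(a, b)] → w = 0.10
R2 (z=-4.0): unstable=0.96 → w = 0.96
R3 (z=-2.0): good=0.10, ¬secure=1−0.08=0.92; AND[min(a, b)] → w = 0.10
R4 (z=-9.0): unstable=0.96, fair=0.12; AND[min(a, b)] → w = 0.12
Weighted average = (0.10·36.0 + 0.96·-4.0 + 0.10·-2.0 + 0.12·-9.0) / (0.10 + 0.96 + 0.10 + 0.12)
  = -1.5200 / 1.2800 = -1.19

-1.19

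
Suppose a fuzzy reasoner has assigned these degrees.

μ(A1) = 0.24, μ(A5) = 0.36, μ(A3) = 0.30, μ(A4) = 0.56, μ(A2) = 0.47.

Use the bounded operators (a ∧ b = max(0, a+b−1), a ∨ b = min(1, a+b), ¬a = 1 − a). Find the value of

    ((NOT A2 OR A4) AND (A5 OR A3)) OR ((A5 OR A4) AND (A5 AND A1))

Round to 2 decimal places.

NOT A2 = 1 − 0.47 = 0.53
NOT A2 OR A4 = min(1, a+b) on (0.53, 0.56) = 1.00
A5 OR A3 = min(1, a+b) on (0.36, 0.30) = 0.66
(NOT A2 OR A4) AND (A5 OR A3) = max(0, a+b−1) on (1.00, 0.66) = 0.66
A5 OR A4 = min(1, a+b) on (0.36, 0.56) = 0.92
A5 AND A1 = max(0, a+b−1) on (0.36, 0.24) = 0.00
(A5 OR A4) AND (A5 AND A1) = max(0, a+b−1) on (0.92, 0.00) = 0.00
((NOT A2 OR A4) AND (A5 OR A3)) OR ((A5 OR A4) AND (A5 AND A1)) = min(1, a+b) on (0.66, 0.00) = 0.66

0.66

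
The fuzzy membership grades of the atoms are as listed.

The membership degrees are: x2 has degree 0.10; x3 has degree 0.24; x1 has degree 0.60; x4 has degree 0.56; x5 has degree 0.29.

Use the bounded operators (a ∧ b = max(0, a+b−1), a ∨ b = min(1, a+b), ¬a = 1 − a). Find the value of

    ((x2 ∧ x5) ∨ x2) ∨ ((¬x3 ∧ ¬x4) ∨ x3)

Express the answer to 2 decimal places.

x2 ∧ x5 = max(0, a+b−1) on (0.10, 0.29) = 0.00
(x2 ∧ x5) ∨ x2 = min(1, a+b) on (0.00, 0.10) = 0.10
¬x3 = 1 − 0.24 = 0.76
¬x4 = 1 − 0.56 = 0.44
¬x3 ∧ ¬x4 = max(0, a+b−1) on (0.76, 0.44) = 0.20
(¬x3 ∧ ¬x4) ∨ x3 = min(1, a+b) on (0.20, 0.24) = 0.44
((x2 ∧ x5) ∨ x2) ∨ ((¬x3 ∧ ¬x4) ∨ x3) = min(1, a+b) on (0.10, 0.44) = 0.54

0.54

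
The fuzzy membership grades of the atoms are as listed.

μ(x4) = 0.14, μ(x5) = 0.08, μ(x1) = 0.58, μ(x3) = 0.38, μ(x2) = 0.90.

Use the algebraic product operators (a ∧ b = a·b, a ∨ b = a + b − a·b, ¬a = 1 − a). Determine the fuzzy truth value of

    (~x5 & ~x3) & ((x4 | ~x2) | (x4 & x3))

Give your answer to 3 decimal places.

0.152

~x5 = 1 − 0.0800 = 0.9200
~x3 = 1 − 0.3800 = 0.6200
~x5 & ~x3 = a·b on (0.9200, 0.6200) = 0.5704
~x2 = 1 − 0.9000 = 0.1000
x4 | ~x2 = a + b − a·b on (0.1400, 0.1000) = 0.2260
x4 & x3 = a·b on (0.1400, 0.3800) = 0.0532
(x4 | ~x2) | (x4 & x3) = a + b − a·b on (0.2260, 0.0532) = 0.2672
(~x5 & ~x3) & ((x4 | ~x2) | (x4 & x3)) = a·b on (0.5704, 0.2672) = 0.1524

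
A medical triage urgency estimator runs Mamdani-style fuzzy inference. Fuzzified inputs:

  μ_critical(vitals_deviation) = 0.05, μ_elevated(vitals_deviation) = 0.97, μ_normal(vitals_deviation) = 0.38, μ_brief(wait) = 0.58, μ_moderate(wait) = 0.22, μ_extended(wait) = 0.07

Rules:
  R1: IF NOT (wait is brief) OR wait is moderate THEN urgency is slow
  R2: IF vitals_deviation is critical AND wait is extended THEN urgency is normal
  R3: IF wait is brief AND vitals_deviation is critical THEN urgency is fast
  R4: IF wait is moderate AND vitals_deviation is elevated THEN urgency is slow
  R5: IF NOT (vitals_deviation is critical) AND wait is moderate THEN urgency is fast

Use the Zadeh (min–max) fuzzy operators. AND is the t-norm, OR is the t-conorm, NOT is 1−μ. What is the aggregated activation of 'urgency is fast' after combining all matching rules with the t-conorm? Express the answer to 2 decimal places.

0.22

R1: ¬brief=1−0.58=0.42, moderate=0.22; OR[max(a, b)] → w = 0.42
R2: critical=0.05, extended=0.07; AND[min(a, b)] → w = 0.05
R3: brief=0.58, critical=0.05; AND[min(a, b)] → w = 0.05
R4: moderate=0.22, elevated=0.97; AND[min(a, b)] → w = 0.22
R5: ¬critical=1−0.05=0.95, moderate=0.22; AND[min(a, b)] → w = 0.22
Rules with consequent 'fast': {R3, R5} → strengths 0.05, 0.22
Aggregate via t-conorm [max(a, b)]: 0.22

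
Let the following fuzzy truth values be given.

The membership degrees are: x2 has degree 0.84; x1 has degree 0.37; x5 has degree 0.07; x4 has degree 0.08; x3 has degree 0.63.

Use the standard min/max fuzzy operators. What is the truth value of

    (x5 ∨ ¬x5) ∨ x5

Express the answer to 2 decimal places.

0.93

¬x5 = 1 − 0.07 = 0.93
x5 ∨ ¬x5 = max(a, b) on (0.07, 0.93) = 0.93
(x5 ∨ ¬x5) ∨ x5 = max(a, b) on (0.93, 0.07) = 0.93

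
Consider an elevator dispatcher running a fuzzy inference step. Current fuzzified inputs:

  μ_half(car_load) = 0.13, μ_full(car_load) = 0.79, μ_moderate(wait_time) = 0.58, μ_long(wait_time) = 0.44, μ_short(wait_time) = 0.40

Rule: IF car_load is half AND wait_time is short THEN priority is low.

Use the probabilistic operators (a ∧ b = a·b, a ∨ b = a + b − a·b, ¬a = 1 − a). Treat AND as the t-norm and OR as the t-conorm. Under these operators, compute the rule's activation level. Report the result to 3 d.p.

firing strength: half=0.13, short=0.40; AND[a·b] → w = 0.0520

0.052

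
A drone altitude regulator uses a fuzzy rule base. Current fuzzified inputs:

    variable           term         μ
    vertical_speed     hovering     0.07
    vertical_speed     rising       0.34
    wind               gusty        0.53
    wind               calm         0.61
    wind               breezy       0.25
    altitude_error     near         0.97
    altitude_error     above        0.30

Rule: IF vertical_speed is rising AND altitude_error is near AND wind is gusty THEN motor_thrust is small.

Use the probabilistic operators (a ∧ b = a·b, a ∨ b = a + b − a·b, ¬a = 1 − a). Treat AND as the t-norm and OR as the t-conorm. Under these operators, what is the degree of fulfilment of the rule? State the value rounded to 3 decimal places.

firing strength: rising=0.34, near=0.97, gusty=0.53; AND[a·b] → w = 0.1748

0.175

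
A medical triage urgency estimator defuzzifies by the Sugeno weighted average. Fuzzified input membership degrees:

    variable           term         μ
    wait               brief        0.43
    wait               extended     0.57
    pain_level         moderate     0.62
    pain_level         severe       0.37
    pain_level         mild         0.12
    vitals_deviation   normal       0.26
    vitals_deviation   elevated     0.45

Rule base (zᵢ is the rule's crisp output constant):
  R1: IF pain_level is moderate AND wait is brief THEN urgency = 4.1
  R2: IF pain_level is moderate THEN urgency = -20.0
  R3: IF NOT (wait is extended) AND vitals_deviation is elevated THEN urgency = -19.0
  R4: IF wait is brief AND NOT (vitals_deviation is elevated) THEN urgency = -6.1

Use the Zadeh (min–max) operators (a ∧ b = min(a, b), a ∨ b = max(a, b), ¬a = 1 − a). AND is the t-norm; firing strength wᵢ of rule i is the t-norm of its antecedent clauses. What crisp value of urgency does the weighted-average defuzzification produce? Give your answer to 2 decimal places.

-11.22

R1 (z=4.1): moderate=0.62, brief=0.43; AND[min(a, b)] → w = 0.43
R2 (z=-20.0): moderate=0.62 → w = 0.62
R3 (z=-19.0): ¬extended=1−0.57=0.43, elevated=0.45; AND[min(a, b)] → w = 0.43
R4 (z=-6.1): brief=0.43, ¬elevated=1−0.45=0.55; AND[min(a, b)] → w = 0.43
Weighted average = (0.43·4.1 + 0.62·-20.0 + 0.43·-19.0 + 0.43·-6.1) / (0.43 + 0.62 + 0.43 + 0.43)
  = -21.4300 / 1.9100 = -11.22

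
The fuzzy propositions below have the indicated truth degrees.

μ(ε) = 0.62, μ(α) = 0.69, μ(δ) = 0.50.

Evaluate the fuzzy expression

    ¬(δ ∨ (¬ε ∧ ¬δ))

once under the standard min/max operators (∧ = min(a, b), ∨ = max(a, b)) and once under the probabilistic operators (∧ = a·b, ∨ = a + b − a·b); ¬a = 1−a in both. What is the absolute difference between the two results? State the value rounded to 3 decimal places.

0.095

Under standard min/max:
  ¬ε = 1 − 0.62 = 0.38
  ¬δ = 1 − 0.50 = 0.50
  ¬ε ∧ ¬δ = min(a, b) on (0.38, 0.50) = 0.38
  δ ∨ (¬ε ∧ ¬δ) = max(a, b) on (0.50, 0.38) = 0.50
  ¬(δ ∨ (¬ε ∧ ¬δ)) = 1 − 0.50 = 0.50
  → value = 0.5000
Under probabilistic:
  ¬ε = 1 − 0.6200 = 0.3800
  ¬δ = 1 − 0.5000 = 0.5000
  ¬ε ∧ ¬δ = a·b on (0.3800, 0.5000) = 0.1900
  δ ∨ (¬ε ∧ ¬δ) = a + b − a·b on (0.5000, 0.1900) = 0.5950
  ¬(δ ∨ (¬ε ∧ ¬δ)) = 1 − 0.5950 = 0.4050
  → value = 0.4050
|0.5000 − 0.4050| = 0.095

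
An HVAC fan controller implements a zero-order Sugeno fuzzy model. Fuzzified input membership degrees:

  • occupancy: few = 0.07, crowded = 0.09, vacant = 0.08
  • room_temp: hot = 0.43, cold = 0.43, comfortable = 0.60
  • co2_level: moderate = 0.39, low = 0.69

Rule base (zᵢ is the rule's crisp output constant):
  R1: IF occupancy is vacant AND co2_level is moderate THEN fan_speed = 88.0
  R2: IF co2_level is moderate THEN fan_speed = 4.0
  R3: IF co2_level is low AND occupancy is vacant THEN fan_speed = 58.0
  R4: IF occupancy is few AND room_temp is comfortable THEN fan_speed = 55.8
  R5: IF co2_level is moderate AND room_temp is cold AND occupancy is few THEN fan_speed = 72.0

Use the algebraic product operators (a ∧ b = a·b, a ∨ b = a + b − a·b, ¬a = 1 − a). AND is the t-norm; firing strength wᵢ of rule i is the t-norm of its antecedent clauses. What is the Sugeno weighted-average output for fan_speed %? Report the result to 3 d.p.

R1 (z=88.0): vacant=0.08, moderate=0.39; AND[a·b] → w = 0.0312
R2 (z=4.0): moderate=0.39 → w = 0.3900
R3 (z=58.0): low=0.69, vacant=0.08; AND[a·b] → w = 0.0552
R4 (z=55.8): few=0.07, comfortable=0.60; AND[a·b] → w = 0.0420
R5 (z=72.0): moderate=0.39, cold=0.43, few=0.07; AND[a·b] → w = 0.0117
Weighted average = (0.0312·88.0 + 0.3900·4.0 + 0.0552·58.0 + 0.0420·55.8 + 0.0117·72.0) / (0.0312 + 0.3900 + 0.0552 + 0.0420 + 0.0117)
  = 10.6960 / 0.5301 = 20.176

20.176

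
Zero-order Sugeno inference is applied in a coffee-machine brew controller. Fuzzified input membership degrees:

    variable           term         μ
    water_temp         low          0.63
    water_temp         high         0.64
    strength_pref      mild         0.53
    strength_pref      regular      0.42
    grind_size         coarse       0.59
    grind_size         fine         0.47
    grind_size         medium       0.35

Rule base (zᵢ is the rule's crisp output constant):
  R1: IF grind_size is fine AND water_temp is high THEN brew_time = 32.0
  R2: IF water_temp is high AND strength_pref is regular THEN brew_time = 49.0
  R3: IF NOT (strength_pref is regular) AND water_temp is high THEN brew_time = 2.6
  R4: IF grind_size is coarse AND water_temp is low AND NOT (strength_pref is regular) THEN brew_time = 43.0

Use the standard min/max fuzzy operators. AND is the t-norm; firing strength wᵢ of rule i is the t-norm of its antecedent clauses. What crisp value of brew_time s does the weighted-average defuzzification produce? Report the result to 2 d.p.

R1 (z=32.0): fine=0.47, high=0.64; AND[min(a, b)] → w = 0.47
R2 (z=49.0): high=0.64, regular=0.42; AND[min(a, b)] → w = 0.42
R3 (z=2.6): ¬regular=1−0.42=0.58, high=0.64; AND[min(a, b)] → w = 0.58
R4 (z=43.0): coarse=0.59, low=0.63, ¬regular=1−0.42=0.58; AND[min(a, b)] → w = 0.58
Weighted average = (0.47·32.0 + 0.42·49.0 + 0.58·2.6 + 0.58·43.0) / (0.47 + 0.42 + 0.58 + 0.58)
  = 62.0680 / 2.0500 = 30.28

30.28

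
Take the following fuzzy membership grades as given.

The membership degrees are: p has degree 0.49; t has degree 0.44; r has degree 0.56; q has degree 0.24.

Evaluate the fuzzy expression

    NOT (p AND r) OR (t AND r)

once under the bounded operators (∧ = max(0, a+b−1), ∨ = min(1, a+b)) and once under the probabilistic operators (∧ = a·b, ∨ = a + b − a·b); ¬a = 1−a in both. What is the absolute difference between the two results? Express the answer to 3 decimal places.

Under bounded:
  p AND r = max(0, a+b−1) on (0.49, 0.56) = 0.05
  NOT (p AND r) = 1 − 0.05 = 0.95
  t AND r = max(0, a+b−1) on (0.44, 0.56) = 0.00
  NOT (p AND r) OR (t AND r) = min(1, a+b) on (0.95, 0.00) = 0.95
  → value = 0.9500
Under probabilistic:
  p AND r = a·b on (0.4900, 0.5600) = 0.2744
  NOT (p AND r) = 1 − 0.2744 = 0.7256
  t AND r = a·b on (0.4400, 0.5600) = 0.2464
  NOT (p AND r) OR (t AND r) = a + b − a·b on (0.7256, 0.2464) = 0.7932
  → value = 0.7932
|0.9500 − 0.7932| = 0.157

0.157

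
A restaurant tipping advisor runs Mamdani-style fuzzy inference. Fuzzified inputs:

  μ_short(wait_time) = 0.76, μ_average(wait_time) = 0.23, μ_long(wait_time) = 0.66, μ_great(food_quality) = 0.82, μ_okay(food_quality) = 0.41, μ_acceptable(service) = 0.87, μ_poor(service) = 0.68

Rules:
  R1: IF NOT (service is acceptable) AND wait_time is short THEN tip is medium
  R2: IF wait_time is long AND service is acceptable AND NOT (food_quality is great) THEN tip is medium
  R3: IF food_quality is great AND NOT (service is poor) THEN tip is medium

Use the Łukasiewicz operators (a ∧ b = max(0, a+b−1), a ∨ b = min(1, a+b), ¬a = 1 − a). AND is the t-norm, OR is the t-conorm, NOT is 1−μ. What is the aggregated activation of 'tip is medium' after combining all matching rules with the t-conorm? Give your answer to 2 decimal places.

R1: ¬acceptable=1−0.87=0.13, short=0.76; AND[max(0, a+b−1)] → w = 0.00
R2: long=0.66, acceptable=0.87, ¬great=1−0.82=0.18; AND[max(0, a+b−1)] → w = 0.00
R3: great=0.82, ¬poor=1−0.68=0.32; AND[max(0, a+b−1)] → w = 0.14
Rules with consequent 'medium': {R1, R2, R3} → strengths 0.00, 0.00, 0.14
Aggregate via t-conorm [min(1, a+b)]: 0.14

0.14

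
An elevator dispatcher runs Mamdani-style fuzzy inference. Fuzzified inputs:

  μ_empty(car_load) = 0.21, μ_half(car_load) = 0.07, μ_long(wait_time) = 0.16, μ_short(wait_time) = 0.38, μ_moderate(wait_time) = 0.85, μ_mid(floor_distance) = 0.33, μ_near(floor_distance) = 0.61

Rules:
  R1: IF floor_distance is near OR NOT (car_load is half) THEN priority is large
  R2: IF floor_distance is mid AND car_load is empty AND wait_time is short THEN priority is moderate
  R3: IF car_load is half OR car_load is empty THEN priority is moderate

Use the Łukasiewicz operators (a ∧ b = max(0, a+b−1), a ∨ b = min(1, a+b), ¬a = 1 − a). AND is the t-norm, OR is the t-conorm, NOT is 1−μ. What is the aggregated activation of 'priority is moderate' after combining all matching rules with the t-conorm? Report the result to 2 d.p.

R1: near=0.61, ¬half=1−0.07=0.93; OR[min(1, a+b)] → w = 1.00
R2: mid=0.33, empty=0.21, short=0.38; AND[max(0, a+b−1)] → w = 0.00
R3: half=0.07, empty=0.21; OR[min(1, a+b)] → w = 0.28
Rules with consequent 'moderate': {R2, R3} → strengths 0.00, 0.28
Aggregate via t-conorm [min(1, a+b)]: 0.28

0.28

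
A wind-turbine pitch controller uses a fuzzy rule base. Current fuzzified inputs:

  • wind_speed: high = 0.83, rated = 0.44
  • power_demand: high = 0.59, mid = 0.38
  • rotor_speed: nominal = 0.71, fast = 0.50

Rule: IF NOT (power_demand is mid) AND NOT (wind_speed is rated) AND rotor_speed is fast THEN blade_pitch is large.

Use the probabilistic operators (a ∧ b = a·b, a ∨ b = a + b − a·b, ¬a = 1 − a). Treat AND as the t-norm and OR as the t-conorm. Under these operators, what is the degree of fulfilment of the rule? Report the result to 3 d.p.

0.174

firing strength: ¬mid=1−0.38=0.62, ¬rated=1−0.44=0.56, fast=0.50; AND[a·b] → w = 0.1736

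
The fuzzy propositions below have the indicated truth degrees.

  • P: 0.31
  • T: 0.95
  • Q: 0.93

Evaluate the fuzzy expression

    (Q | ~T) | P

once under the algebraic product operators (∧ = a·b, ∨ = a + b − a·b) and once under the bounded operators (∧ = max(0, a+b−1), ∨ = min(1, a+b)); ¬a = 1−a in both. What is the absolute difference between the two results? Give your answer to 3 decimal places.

Under algebraic product:
  ~T = 1 − 0.9500 = 0.0500
  Q | ~T = a + b − a·b on (0.9300, 0.0500) = 0.9335
  (Q | ~T) | P = a + b − a·b on (0.9335, 0.3100) = 0.9541
  → value = 0.9541
Under bounded:
  ~T = 1 − 0.95 = 0.05
  Q | ~T = min(1, a+b) on (0.93, 0.05) = 0.98
  (Q | ~T) | P = min(1, a+b) on (0.98, 0.31) = 1.00
  → value = 1.0000
|0.9541 − 1.0000| = 0.046

0.046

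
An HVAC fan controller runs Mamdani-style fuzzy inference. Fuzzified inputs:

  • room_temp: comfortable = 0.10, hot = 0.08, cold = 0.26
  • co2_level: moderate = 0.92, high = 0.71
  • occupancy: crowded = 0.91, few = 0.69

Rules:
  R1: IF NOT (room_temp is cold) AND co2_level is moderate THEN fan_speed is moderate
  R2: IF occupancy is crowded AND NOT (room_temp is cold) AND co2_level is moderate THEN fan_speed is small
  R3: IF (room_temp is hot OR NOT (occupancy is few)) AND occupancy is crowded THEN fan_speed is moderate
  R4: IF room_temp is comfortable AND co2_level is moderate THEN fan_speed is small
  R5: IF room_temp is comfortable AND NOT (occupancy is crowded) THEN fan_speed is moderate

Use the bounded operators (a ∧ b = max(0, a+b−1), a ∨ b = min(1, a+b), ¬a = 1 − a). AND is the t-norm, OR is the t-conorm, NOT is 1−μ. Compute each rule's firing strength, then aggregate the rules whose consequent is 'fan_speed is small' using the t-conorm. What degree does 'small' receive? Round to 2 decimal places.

R1: ¬cold=1−0.26=0.74, moderate=0.92; AND[max(0, a+b−1)] → w = 0.66
R2: crowded=0.91, ¬cold=1−0.26=0.74, moderate=0.92; AND[max(0, a+b−1)] → w = 0.57
R3: (hot=0.08 OR ¬few=1−0.69=0.31) = 0.39; AND[max(0, a+b−1)] with crowded=0.91 → w = 0.30
R4: comfortable=0.10, moderate=0.92; AND[max(0, a+b−1)] → w = 0.02
R5: comfortable=0.10, ¬crowded=1−0.91=0.09; AND[max(0, a+b−1)] → w = 0.00
Rules with consequent 'small': {R2, R4} → strengths 0.57, 0.02
Aggregate via t-conorm [min(1, a+b)]: 0.59

0.59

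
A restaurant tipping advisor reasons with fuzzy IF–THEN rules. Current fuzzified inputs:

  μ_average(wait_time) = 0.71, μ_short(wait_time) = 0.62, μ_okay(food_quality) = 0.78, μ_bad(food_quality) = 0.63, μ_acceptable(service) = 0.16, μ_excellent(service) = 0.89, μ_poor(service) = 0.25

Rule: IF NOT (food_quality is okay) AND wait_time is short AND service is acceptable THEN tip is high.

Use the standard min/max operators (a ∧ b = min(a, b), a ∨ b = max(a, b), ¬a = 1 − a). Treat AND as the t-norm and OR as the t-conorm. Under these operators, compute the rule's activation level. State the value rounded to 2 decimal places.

0.16

firing strength: ¬okay=1−0.78=0.22, short=0.62, acceptable=0.16; AND[min(a, b)] → w = 0.16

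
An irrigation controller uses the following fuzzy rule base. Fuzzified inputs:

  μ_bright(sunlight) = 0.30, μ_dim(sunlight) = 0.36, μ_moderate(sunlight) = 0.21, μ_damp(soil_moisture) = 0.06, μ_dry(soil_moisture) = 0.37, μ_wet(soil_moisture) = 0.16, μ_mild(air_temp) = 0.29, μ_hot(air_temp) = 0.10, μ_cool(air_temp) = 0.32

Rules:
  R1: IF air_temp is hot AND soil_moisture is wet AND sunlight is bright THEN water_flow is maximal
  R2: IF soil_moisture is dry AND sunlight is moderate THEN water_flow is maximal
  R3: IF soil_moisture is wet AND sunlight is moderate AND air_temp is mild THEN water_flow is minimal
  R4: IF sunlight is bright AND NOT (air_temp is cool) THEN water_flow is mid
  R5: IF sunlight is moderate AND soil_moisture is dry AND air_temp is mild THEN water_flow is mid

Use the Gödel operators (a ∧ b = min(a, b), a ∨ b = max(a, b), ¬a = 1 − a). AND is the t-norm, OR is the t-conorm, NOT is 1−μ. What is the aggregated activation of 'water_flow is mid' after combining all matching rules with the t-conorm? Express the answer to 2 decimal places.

0.30

R1: hot=0.10, wet=0.16, bright=0.30; AND[min(a, b)] → w = 0.10
R2: dry=0.37, moderate=0.21; AND[min(a, b)] → w = 0.21
R3: wet=0.16, moderate=0.21, mild=0.29; AND[min(a, b)] → w = 0.16
R4: bright=0.30, ¬cool=1−0.32=0.68; AND[min(a, b)] → w = 0.30
R5: moderate=0.21, dry=0.37, mild=0.29; AND[min(a, b)] → w = 0.21
Rules with consequent 'mid': {R4, R5} → strengths 0.30, 0.21
Aggregate via t-conorm [max(a, b)]: 0.30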